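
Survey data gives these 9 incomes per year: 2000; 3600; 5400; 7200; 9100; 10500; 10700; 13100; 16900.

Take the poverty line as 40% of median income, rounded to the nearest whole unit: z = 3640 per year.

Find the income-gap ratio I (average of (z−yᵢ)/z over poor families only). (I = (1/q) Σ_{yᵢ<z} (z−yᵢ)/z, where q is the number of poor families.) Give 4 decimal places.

Below the line: 2000, 3600 (q = 2 of N = 9).
Relative gaps: 0.4505, 0.0110; sum = 0.461538.
The income-gap ratio divides by q (the poor only): 0.461538 / 2 = 0.2308.

0.2308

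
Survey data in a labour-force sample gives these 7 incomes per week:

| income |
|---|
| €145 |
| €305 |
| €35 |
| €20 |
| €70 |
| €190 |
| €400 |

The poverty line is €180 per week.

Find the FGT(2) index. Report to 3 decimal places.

0.264

Below z: €20, €35, €70, €145 (q = 4 of N = 7).
Relative gaps: (180−20)/180 = 0.8889; (180−35)/180 = 0.8056; (180−70)/180 = 0.6111; (180−145)/180 = 0.1944.
Squared: 0.7901; 0.6489; 0.3735; 0.0378.
Sum = 1.850309; P₂ = 1.850309 / 7 = 0.264.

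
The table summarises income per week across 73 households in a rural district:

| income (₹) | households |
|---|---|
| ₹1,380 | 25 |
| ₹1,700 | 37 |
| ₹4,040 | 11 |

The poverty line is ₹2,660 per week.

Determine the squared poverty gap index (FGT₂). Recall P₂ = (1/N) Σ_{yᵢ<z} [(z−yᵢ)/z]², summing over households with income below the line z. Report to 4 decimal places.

Poor units: 25×₹1,380, 37×₹1,700 (q = 62 of N = 73).
Shortfall ratios: (2660−1380)/2660 = 0.4812 (×25); (2660−1700)/2660 = 0.3609 (×37).
Squared: 0.2316 (×25); 0.1303 (×37).
Sum = 10.608175; P₂ = 10.608175 / 73 = 0.1453.

0.1453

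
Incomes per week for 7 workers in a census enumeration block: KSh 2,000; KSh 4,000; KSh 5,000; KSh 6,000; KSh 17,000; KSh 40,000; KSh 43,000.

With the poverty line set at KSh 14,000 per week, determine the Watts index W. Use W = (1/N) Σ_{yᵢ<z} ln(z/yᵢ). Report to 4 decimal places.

0.7251

Incomes under z: KSh 2,000, KSh 4,000, KSh 5,000, KSh 6,000 (q = 4 of N = 7).
ln(z/y) terms: ln(14000/2000) = 1.9459; ln(14000/4000) = 1.2528; ln(14000/5000) = 1.0296; ln(14000/6000) = 0.8473.
W = 5.075590 / 7 = 0.7251.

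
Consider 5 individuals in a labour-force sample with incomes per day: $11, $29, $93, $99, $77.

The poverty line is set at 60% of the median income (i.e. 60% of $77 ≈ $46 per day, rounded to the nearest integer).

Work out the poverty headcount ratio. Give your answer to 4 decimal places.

0.4000

2 of the 5 individuals have income below $46.
H = 2/5 = 0.4000.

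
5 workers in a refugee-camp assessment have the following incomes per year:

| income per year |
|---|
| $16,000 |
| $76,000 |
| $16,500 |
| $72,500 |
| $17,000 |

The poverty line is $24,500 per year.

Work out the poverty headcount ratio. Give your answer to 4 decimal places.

0.6000

3 of the 5 workers have income below $24,500.
H = 3/5 = 0.6000.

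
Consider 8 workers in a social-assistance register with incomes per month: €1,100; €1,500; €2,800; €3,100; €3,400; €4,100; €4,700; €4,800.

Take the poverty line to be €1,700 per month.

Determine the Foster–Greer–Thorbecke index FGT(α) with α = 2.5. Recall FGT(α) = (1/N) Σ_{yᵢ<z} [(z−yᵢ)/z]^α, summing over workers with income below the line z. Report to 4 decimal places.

Below the line: €1,100, €1,500 (q = 2 of N = 8).
Gap ratios (z−y)/z: (1700−1100)/1700 = 0.3529; (1700−1500)/1700 = 0.1176.
Raised to α = 2.5: 0.07400; 0.00475.
Sum = 0.078751; FGT(2.5) = 0.078751 / 8 = 0.0098.

0.0098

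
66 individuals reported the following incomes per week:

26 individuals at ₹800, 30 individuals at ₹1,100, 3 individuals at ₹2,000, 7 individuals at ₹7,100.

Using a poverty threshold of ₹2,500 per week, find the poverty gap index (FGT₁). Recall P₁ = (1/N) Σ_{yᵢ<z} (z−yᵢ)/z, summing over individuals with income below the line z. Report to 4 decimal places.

0.5315

Below z: 26×₹800, 30×₹1,100, 3×₹2,000 (q = 59 of N = 66).
Normalized shortfalls: (2500−800)/2500 = 0.6800 (×26); (2500−1100)/2500 = 0.5600 (×30); (2500−2000)/2500 = 0.2000 (×3).
Sum of shortfalls = 35.080000; P₁ averages over all N: 35.080000 / 66 = 0.5315.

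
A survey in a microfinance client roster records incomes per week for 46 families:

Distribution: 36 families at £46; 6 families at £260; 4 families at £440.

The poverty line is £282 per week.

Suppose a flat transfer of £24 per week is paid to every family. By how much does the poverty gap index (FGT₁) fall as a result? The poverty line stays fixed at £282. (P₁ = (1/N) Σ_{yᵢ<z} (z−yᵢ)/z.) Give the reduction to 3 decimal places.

Before: below the line — 36×£46, 6×£260; poverty gap index (FGT₁) = 0.66512.
After the £24 transfer: below the line — 36×£70; poverty gap index (FGT₁) = 0.58834.
Reduction = 0.66512 − 0.58834 = 0.077.

0.077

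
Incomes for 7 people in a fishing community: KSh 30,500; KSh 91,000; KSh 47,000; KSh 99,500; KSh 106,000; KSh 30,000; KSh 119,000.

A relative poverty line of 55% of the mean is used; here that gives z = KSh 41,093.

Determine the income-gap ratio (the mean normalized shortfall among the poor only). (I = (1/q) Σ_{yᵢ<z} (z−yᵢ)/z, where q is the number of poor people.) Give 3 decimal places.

Poor units: KSh 30,000, KSh 30,500 (q = 2 of N = 7).
Shortfall ratios (z−y)/z: 0.2699, 0.2578; sum = 0.527730.
The income-gap ratio divides by q (the poor only): 0.527730 / 2 = 0.264.

0.264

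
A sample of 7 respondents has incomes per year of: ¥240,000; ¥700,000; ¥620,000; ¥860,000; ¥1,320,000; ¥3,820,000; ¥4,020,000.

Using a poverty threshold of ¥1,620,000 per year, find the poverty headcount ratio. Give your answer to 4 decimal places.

0.7143

5 of the 7 respondents have income below ¥1,620,000.
H = 5/7 = 0.7143.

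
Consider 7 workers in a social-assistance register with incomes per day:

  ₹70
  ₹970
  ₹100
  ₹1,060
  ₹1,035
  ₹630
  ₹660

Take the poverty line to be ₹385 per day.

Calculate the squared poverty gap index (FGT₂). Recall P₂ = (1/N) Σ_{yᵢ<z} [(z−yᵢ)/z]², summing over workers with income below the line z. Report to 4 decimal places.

Incomes under z: ₹70, ₹100 (q = 2 of N = 7).
Gap ratios (z−y)/z: (385−70)/385 = 0.8182; (385−100)/385 = 0.7403.
Squared: 0.6694; 0.5480.
Sum = 1.217406; P₂ = 1.217406 / 7 = 0.1739.

0.1739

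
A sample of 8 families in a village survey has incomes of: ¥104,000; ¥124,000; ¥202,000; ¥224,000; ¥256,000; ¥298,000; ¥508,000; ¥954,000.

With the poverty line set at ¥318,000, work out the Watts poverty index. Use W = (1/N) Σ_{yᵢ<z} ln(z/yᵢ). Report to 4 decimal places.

Incomes under z: ¥104,000, ¥124,000, ¥202,000, ¥224,000, ¥256,000, ¥298,000 (q = 6 of N = 8).
ln(z/y) terms: ln(318000/104000) = 1.1177; ln(318000/124000) = 0.9418; ln(318000/202000) = 0.4538; ln(318000/224000) = 0.3504; ln(318000/256000) = 0.2169; ln(318000/298000) = 0.0650.
W = 3.145451 / 8 = 0.3932.

0.3932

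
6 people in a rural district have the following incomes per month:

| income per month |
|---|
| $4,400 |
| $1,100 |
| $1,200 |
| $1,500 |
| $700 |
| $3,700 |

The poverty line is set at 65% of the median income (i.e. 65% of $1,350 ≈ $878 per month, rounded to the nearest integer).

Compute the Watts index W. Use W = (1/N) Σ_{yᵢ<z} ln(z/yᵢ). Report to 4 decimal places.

0.0378

Below the line: $700 (q = 1 of N = 6).
Log gaps: ln(878/700) = 0.2266.
W = 0.226566 / 6 = 0.0378.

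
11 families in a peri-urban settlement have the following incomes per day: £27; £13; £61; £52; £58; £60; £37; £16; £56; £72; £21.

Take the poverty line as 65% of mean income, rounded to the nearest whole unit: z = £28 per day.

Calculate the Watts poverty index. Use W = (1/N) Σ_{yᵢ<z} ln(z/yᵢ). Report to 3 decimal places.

0.150

Poor units: £13, £16, £21, £27 (q = 4 of N = 11).
Log shortfalls: ln(28/13) = 0.7673; ln(28/16) = 0.5596; ln(28/21) = 0.2877; ln(28/27) = 0.0364.
W = 1.650921 / 11 = 0.150.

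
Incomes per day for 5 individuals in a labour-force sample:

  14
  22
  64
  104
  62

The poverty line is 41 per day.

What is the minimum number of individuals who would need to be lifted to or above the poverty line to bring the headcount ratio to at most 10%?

2 of the 5 individuals are poor, so H = 2/5 = 0.400.
A headcount ratio of at most 10% allows at most ⌊0.10 × 5⌋ = 0 poor individuals.
So at least 2 − 0 = 2 must be lifted.

2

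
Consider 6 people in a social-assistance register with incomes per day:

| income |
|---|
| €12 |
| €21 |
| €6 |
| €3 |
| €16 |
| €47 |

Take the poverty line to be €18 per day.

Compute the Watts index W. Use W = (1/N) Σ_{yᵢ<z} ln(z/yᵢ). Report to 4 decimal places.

0.5689

Below z: €3, €6, €12, €16 (q = 4 of N = 6).
ln(z/y) terms: ln(18/3) = 1.7918; ln(18/6) = 1.0986; ln(18/12) = 0.4055; ln(18/16) = 0.1178.
W = 3.413620 / 6 = 0.5689.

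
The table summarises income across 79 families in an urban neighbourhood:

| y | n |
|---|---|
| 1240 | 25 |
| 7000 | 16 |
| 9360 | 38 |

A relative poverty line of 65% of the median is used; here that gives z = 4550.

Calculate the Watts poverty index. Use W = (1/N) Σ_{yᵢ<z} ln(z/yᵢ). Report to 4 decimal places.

Poor units: 25×1240 (q = 25 of N = 79).
Log gaps: ln(4550/1240) = 1.3000 (×25).
W = 32.500396 / 79 = 0.4114.

0.4114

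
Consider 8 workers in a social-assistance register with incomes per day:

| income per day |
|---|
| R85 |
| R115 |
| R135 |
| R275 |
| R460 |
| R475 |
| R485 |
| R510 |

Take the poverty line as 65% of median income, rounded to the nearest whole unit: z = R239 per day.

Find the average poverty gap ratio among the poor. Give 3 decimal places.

0.533

Incomes under z: R85, R115, R135 (q = 3 of N = 8).
Relative gaps: 0.6444, 0.5188, 0.4351; sum = 1.598326.
The income-gap ratio divides by q (the poor only): 1.598326 / 3 = 0.533.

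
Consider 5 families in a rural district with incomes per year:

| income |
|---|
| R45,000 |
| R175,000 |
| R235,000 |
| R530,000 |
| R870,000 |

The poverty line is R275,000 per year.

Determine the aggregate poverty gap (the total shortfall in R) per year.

Incomes under z: R45,000, R175,000, R235,000 (q = 3 of N = 5).
Individual gaps: 275000−45000 = 230000; 275000−175000 = 100000; 275000−235000 = 40000.
Aggregate gap = R370,000.

R370,000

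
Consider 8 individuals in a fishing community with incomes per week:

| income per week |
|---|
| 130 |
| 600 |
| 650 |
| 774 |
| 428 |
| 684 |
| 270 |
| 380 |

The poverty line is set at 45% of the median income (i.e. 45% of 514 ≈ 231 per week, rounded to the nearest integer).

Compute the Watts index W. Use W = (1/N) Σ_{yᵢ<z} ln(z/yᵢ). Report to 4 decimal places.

Below the line: 130 (q = 1 of N = 8).
Log gaps: ln(231/130) = 0.5749.
W = 0.574883 / 8 = 0.0719.

0.0719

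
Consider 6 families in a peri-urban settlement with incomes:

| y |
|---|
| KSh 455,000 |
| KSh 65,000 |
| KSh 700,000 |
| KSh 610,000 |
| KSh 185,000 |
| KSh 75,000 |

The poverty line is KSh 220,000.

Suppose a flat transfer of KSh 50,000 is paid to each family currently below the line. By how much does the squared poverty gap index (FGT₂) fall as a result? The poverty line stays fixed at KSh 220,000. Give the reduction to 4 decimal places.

Before: below the line — KSh 65,000, KSh 75,000, KSh 185,000; squared poverty gap index (FGT₂) = 0.159349.
After the KSh 50,000 transfer: below the line — KSh 115,000, KSh 125,000; squared poverty gap index (FGT₂) = 0.069043.
Reduction = 0.159349 − 0.069043 = 0.0903.

0.0903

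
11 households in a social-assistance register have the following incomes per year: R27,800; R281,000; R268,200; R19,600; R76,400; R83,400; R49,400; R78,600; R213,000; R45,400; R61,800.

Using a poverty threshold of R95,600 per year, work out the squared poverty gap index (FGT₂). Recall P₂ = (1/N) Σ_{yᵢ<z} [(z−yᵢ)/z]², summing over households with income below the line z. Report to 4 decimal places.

Below z: R19,600, R27,800, R45,400, R49,400, R61,800, R76,400, R78,600, R83,400 (q = 8 of N = 11).
Gap ratios (z−y)/z: (95600−19600)/95600 = 0.7950; (95600−27800)/95600 = 0.7092; (95600−45400)/95600 = 0.5251; (95600−49400)/95600 = 0.4833; (95600−61800)/95600 = 0.3536; (95600−76400)/95600 = 0.2008; (95600−78600)/95600 = 0.1778; (95600−83400)/95600 = 0.1276.
Squared: 0.6320; 0.5030; 0.2757; 0.2335; 0.1250; 0.0403; 0.0316; 0.0163.
Sum = 1.857487; P₂ = 1.857487 / 11 = 0.1689.

0.1689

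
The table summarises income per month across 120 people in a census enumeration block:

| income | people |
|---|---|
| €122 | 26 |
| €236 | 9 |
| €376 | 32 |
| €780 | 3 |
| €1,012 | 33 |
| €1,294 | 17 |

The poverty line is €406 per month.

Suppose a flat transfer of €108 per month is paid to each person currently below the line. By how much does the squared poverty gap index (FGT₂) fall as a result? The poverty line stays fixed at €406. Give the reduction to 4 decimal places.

Before: below the line — 26×€122, 9×€236, 32×€376; squared poverty gap index (FGT₂) = 0.120623.
After the €108 transfer: below the line — 26×€230, 9×€344; squared poverty gap index (FGT₂) = 0.042465.
Reduction = 0.120623 − 0.042465 = 0.0782.

0.0782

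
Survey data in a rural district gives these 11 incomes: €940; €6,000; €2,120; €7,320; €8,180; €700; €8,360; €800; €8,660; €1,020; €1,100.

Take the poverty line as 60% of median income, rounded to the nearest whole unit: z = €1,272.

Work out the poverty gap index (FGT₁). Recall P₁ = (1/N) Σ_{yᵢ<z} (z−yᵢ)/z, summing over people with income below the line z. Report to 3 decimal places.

0.129

Incomes under z: €700, €800, €940, €1,020, €1,100 (q = 5 of N = 11).
Gap ratios (z−y)/z: (1272−700)/1272 = 0.4497; (1272−800)/1272 = 0.3711; (1272−940)/1272 = 0.2610; (1272−1020)/1272 = 0.1981; (1272−1100)/1272 = 0.1352.
Sum of shortfalls = 1.415094; P₁ averages over all N: 1.415094 / 11 = 0.129.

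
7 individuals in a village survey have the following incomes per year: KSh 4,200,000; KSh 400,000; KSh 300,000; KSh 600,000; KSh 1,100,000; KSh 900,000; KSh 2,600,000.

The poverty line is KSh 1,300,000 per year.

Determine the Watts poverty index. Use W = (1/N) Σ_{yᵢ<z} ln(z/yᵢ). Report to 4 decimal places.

0.5647

Below z: KSh 300,000, KSh 400,000, KSh 600,000, KSh 900,000, KSh 1,100,000 (q = 5 of N = 7).
Log gaps: ln(1300000/300000) = 1.4663; ln(1300000/400000) = 1.1787; ln(1300000/600000) = 0.7732; ln(1300000/900000) = 0.3677; ln(1300000/1100000) = 0.1671.
W = 3.952961 / 7 = 0.5647.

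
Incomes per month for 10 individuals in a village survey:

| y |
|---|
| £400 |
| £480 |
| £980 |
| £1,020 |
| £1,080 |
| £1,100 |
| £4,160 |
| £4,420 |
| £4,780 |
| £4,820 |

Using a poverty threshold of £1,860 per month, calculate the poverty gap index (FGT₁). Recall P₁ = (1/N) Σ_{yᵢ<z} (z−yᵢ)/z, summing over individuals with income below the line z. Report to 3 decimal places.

Incomes under z: £400, £480, £980, £1,020, £1,080, £1,100 (q = 6 of N = 10).
Gap ratios (z−y)/z: (1860−400)/1860 = 0.7849; (1860−480)/1860 = 0.7419; (1860−980)/1860 = 0.4731; (1860−1020)/1860 = 0.4516; (1860−1080)/1860 = 0.4194; (1860−1100)/1860 = 0.4086.
Sum of shortfalls = 3.279570; P₁ averages over all N: 3.279570 / 10 = 0.328.

0.328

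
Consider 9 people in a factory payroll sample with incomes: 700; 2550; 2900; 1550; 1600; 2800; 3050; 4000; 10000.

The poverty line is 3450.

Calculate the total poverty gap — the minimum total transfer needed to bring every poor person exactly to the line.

9000

Below the line: 700, 1550, 1600, 2550, 2800, 2900, 3050 (q = 7 of N = 9).
Individual gaps: 3450−700 = 2750; 3450−1550 = 1900; 3450−1600 = 1850; 3450−2550 = 900; 3450−2800 = 650; 3450−2900 = 550; 3450−3050 = 400.
Aggregate gap = 9000.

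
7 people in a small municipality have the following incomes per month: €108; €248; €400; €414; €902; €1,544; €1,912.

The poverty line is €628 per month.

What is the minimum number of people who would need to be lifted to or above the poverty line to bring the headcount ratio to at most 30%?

4 of the 7 people are poor, so H = 4/7 = 0.571.
A headcount ratio of at most 30% allows at most ⌊0.30 × 7⌋ = 2 poor people.
So at least 4 − 2 = 2 must be lifted.

2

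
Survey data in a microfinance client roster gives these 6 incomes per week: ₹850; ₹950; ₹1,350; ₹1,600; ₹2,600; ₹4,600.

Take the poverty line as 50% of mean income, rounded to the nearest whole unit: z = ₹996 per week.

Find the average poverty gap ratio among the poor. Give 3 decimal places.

Below the line: ₹850, ₹950 (q = 2 of N = 6).
Shortfall ratios (z−y)/z: 0.1466, 0.0462; sum = 0.192771.
The income-gap ratio divides by q (the poor only): 0.192771 / 2 = 0.096.

0.096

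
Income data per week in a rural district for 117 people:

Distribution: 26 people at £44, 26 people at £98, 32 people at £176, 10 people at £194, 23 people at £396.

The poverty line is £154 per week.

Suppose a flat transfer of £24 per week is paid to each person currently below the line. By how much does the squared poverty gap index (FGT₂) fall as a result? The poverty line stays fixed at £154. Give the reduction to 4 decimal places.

Before: below the line — 26×£44, 26×£98; squared poverty gap index (FGT₂) = 0.142763.
After the £24 transfer: below the line — 26×£68, 26×£122; squared poverty gap index (FGT₂) = 0.078897.
Reduction = 0.142763 − 0.078897 = 0.0639.

0.0639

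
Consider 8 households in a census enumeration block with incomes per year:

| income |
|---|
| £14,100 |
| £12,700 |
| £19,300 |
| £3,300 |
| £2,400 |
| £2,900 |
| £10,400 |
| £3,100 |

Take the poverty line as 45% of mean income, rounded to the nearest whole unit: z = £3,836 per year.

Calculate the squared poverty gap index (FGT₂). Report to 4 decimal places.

0.0320

Below z: £2,400, £2,900, £3,100, £3,300 (q = 4 of N = 8).
Shortfall ratios: (3836−2400)/3836 = 0.3743; (3836−2900)/3836 = 0.2440; (3836−3100)/3836 = 0.1919; (3836−3300)/3836 = 0.1397.
Squared: 0.1401; 0.0595; 0.0368; 0.0195.
Sum = 0.256012; P₂ = 0.256012 / 8 = 0.0320.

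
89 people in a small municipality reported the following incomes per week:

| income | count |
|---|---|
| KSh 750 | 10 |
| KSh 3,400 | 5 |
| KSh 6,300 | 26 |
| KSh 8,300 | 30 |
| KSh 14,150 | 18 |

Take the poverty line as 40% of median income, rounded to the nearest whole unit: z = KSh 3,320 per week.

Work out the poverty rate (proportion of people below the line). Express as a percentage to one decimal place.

10 of the 89 people have income below KSh 3,320.
H = 10/89 = 11.2%.

11.2%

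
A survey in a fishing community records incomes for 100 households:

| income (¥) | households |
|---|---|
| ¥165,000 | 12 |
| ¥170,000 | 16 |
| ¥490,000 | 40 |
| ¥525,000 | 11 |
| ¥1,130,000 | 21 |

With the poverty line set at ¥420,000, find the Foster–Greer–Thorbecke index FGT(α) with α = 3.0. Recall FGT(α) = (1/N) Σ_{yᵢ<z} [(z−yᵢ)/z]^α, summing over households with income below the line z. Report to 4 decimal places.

0.0606

Below the line: 12×¥165,000, 16×¥170,000 (q = 28 of N = 100).
Normalized shortfalls: (420000−165000)/420000 = 0.6071 (×12); (420000−170000)/420000 = 0.5952 (×16).
Raised to α = 3.0: 0.22381 (×12); 0.21090 (×16).
Sum = 6.060043; FGT(3.0) = 6.060043 / 100 = 0.0606.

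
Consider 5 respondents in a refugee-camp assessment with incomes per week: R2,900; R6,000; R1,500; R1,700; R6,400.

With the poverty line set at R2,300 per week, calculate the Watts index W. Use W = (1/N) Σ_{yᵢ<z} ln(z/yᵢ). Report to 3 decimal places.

0.146

Below z: R1,500, R1,700 (q = 2 of N = 5).
Log shortfalls: ln(2300/1500) = 0.4274; ln(2300/1700) = 0.3023.
W = 0.729725 / 5 = 0.146.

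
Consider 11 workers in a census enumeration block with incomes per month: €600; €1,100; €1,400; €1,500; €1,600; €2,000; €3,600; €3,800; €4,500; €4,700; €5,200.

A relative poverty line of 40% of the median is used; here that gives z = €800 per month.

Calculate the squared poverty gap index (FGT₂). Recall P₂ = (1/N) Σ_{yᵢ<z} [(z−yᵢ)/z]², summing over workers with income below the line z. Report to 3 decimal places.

Below z: €600 (q = 1 of N = 11).
Normalized shortfalls: (800−600)/800 = 0.2500.
Squared: 0.0625.
Sum = 0.062500; P₂ = 0.062500 / 11 = 0.006.

0.006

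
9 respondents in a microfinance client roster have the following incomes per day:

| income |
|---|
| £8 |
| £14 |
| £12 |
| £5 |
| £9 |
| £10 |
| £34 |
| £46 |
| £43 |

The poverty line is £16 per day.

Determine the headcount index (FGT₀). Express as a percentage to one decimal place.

6 of the 9 respondents have income below £16.
H = 6/9 = 66.7%.

66.7%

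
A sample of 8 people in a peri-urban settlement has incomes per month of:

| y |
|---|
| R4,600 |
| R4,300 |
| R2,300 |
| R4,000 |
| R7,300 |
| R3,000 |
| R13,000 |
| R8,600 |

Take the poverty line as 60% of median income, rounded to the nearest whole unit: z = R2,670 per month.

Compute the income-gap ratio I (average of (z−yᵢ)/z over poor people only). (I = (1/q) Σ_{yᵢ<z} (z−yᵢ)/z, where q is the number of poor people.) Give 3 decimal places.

Incomes under z: R2,300 (q = 1 of N = 8).
Relative gaps: 0.1386; sum = 0.138577.
I averages over the q = 1 poor units only: 0.138577 / 1 = 0.139.

0.139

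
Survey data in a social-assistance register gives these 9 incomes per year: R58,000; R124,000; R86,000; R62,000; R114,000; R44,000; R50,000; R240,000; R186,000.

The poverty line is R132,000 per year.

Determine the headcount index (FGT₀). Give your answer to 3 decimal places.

0.778

7 of the 9 households have income below R132,000.
H = 7/9 = 0.778.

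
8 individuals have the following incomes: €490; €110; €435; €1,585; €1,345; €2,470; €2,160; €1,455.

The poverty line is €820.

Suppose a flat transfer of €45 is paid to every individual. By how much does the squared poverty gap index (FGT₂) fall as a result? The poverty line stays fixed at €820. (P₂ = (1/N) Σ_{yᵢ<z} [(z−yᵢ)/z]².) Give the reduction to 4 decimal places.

0.0227

Before: below the line — €110, €435, €490; squared poverty gap index (FGT₂) = 0.141513.
After the €45 transfer: below the line — €155, €480, €535; squared poverty gap index (FGT₂) = 0.118800.
Reduction = 0.141513 − 0.118800 = 0.0227.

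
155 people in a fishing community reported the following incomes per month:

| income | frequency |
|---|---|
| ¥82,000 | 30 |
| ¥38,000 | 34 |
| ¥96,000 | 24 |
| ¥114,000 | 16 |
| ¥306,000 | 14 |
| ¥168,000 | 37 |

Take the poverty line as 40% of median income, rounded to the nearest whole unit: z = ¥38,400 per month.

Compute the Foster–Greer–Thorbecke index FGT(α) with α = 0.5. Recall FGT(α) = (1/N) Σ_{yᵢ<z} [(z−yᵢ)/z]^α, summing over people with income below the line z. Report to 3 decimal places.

Below z: 34×¥38,000 (q = 34 of N = 155).
Relative gaps: (38400−38000)/38400 = 0.0104 (×34).
Raised to α = 0.5: 0.10206 (×34).
Sum = 3.470110; FGT(0.5) = 3.470110 / 155 = 0.022.

0.022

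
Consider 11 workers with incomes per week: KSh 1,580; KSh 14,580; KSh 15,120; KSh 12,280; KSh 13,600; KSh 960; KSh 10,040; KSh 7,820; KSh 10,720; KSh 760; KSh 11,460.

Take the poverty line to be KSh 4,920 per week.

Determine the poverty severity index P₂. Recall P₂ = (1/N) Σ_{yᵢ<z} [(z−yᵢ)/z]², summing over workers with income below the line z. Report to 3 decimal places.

Incomes under z: KSh 760, KSh 960, KSh 1,580 (q = 3 of N = 11).
Shortfall ratios: (4920−760)/4920 = 0.8455; (4920−960)/4920 = 0.8049; (4920−1580)/4920 = 0.6789.
Squared: 0.7149; 0.6478; 0.4609.
Sum = 1.823600; P₂ = 1.823600 / 11 = 0.166.

0.166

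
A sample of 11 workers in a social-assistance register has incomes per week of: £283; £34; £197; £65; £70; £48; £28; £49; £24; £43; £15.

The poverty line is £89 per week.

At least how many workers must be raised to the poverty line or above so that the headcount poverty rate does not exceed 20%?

7

Currently q = 9 of N = 11 are below the line (H = 0.818).
A headcount ratio of at most 20% allows at most ⌊0.20 × 11⌋ = 2 poor workers.
So at least 9 − 2 = 7 must be lifted.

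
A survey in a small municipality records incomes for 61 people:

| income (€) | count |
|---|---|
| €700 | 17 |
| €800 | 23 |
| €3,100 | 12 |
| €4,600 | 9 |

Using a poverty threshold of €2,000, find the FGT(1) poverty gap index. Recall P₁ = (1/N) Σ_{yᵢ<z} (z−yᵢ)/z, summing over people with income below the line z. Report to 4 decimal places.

0.4074

Poor units: 17×€700, 23×€800 (q = 40 of N = 61).
Normalized shortfalls: (2000−700)/2000 = 0.6500 (×17); (2000−800)/2000 = 0.6000 (×23).
Sum of shortfalls = 24.850000; P₁ averages over all N: 24.850000 / 61 = 0.4074.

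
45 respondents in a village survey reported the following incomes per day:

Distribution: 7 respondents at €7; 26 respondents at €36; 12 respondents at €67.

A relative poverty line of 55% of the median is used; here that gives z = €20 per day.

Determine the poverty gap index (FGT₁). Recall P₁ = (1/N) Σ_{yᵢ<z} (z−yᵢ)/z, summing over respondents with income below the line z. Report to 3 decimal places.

Incomes under z: 7×€7 (q = 7 of N = 45).
Shortfall ratios: (20−7)/20 = 0.6500 (×7).
Σ = 4.550000. Dividing by the full population N = 45 gives P₁ = 0.101.

0.101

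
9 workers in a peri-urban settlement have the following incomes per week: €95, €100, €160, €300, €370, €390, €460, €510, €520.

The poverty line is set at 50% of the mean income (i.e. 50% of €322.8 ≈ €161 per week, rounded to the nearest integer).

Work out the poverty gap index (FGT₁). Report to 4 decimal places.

Below the line: €95, €100, €160 (q = 3 of N = 9).
Normalized shortfalls: (161−95)/161 = 0.4099; (161−100)/161 = 0.3789; (161−160)/161 = 0.0062.
Σ = 0.795031. Dividing by the full population N = 9 gives P₁ = 0.0883.

0.0883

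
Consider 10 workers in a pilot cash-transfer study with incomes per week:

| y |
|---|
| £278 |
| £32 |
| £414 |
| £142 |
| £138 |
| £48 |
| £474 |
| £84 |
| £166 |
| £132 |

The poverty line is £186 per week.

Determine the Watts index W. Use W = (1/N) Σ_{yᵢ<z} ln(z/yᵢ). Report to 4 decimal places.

0.4935

Below the line: £32, £48, £84, £132, £138, £142, £166 (q = 7 of N = 10).
Log gaps: ln(186/32) = 1.7600; ln(186/48) = 1.3545; ln(186/84) = 0.7949; ln(186/132) = 0.3429; ln(186/138) = 0.2985; ln(186/142) = 0.2699; ln(186/166) = 0.1138.
W = 4.934603 / 10 = 0.4935.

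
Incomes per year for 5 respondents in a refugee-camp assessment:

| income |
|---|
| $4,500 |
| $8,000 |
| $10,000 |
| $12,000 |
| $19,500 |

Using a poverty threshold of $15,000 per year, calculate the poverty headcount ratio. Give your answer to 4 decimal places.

0.8000

4 of the 5 respondents have income below $15,000.
H = 4/5 = 0.8000.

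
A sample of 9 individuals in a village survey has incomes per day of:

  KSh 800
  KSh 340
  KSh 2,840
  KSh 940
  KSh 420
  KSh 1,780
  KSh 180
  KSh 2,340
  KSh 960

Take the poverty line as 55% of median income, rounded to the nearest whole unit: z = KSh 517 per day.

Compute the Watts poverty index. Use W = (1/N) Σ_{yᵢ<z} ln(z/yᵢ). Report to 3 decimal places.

0.187

Incomes under z: KSh 180, KSh 340, KSh 420 (q = 3 of N = 9).
Log shortfalls: ln(517/180) = 1.0551; ln(517/340) = 0.4191; ln(517/420) = 0.2078.
W = 1.681971 / 9 = 0.187.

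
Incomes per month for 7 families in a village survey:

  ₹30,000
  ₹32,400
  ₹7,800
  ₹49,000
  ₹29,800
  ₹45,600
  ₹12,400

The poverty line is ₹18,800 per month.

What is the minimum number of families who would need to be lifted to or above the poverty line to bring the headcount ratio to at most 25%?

Currently q = 2 of N = 7 are below the line (H = 0.286).
A headcount ratio of at most 25% allows at most ⌊0.25 × 7⌋ = 1 poor families.
So at least 2 − 1 = 1 must be lifted.

1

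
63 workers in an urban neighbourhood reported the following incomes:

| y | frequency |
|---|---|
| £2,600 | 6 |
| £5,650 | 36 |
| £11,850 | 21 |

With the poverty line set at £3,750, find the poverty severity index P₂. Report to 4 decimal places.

Incomes under z: 6×£2,600 (q = 6 of N = 63).
Shortfall ratios: (3750−2600)/3750 = 0.3067 (×6).
Squared: 0.0940 (×6).
Sum = 0.564267; P₂ = 0.564267 / 63 = 0.0090.

0.0090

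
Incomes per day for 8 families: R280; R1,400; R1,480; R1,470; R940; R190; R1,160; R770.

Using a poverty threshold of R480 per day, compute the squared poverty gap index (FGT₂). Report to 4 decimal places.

0.0673

Incomes under z: R190, R280 (q = 2 of N = 8).
Normalized shortfalls: (480−190)/480 = 0.6042; (480−280)/480 = 0.4167.
Squared: 0.3650; 0.1736.
Sum = 0.538628; P₂ = 0.538628 / 8 = 0.0673.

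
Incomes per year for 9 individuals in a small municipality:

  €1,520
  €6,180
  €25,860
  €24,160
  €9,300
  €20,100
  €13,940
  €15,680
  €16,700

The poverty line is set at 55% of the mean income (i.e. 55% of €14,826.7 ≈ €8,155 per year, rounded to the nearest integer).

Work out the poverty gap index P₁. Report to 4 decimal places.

0.1173

Below z: €1,520, €6,180 (q = 2 of N = 9).
Shortfall ratios: (8155−1520)/8155 = 0.8136; (8155−6180)/8155 = 0.2422.
Σ = 1.055794. Dividing by the full population N = 9 gives P₁ = 0.1173.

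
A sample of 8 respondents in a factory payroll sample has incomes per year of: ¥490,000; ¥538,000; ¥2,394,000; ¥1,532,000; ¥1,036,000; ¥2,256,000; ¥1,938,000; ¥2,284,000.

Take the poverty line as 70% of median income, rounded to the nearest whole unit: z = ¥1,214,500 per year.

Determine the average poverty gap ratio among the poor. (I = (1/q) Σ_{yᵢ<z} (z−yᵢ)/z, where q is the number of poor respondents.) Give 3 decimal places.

0.434

Below z: ¥490,000, ¥538,000, ¥1,036,000 (q = 3 of N = 8).
Shortfall ratios (z−y)/z: 0.5965, 0.5570, 0.1470; sum = 1.300535.
I averages over the q = 3 poor units only: 1.300535 / 3 = 0.434.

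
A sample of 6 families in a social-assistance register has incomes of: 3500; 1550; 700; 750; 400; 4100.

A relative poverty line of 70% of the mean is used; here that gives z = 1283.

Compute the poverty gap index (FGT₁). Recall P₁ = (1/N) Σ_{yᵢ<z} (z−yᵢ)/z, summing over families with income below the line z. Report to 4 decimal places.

0.2597

Poor units: 400, 700, 750 (q = 3 of N = 6).
Normalized shortfalls: (1283−400)/1283 = 0.6882; (1283−700)/1283 = 0.4544; (1283−750)/1283 = 0.4154.
Sum of shortfalls = 1.558067; P₁ averages over all N: 1.558067 / 6 = 0.2597.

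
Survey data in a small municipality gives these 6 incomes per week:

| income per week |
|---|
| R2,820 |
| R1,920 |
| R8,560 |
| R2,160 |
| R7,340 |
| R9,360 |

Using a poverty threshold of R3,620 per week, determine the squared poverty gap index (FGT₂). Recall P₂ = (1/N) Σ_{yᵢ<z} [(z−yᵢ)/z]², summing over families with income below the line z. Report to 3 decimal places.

Poor units: R1,920, R2,160, R2,820 (q = 3 of N = 6).
Normalized shortfalls: (3620−1920)/3620 = 0.4696; (3620−2160)/3620 = 0.4033; (3620−2820)/3620 = 0.2210.
Squared: 0.2205; 0.1627; 0.0488.
Sum = 0.432038; P₂ = 0.432038 / 6 = 0.072.

0.072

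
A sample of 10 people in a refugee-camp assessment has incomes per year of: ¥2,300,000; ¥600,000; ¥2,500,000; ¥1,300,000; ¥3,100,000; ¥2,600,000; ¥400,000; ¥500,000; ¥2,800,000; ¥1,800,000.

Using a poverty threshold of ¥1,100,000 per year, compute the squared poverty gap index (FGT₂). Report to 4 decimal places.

Below the line: ¥400,000, ¥500,000, ¥600,000 (q = 3 of N = 10).
Relative gaps: (1100000−400000)/1100000 = 0.6364; (1100000−500000)/1100000 = 0.5455; (1100000−600000)/1100000 = 0.4545.
Squared: 0.4050; 0.2975; 0.2066.
Sum = 0.909091; P₂ = 0.909091 / 10 = 0.0909.

0.0909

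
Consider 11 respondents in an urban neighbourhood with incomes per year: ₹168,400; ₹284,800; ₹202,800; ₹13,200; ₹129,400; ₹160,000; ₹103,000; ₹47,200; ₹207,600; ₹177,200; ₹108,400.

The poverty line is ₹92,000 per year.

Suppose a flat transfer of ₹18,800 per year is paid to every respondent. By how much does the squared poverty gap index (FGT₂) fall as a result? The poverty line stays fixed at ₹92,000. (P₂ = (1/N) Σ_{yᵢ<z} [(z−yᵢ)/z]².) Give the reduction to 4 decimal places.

0.0423

Before: below the line — ₹13,200, ₹47,200; squared poverty gap index (FGT₂) = 0.088251.
After the ₹18,800 transfer: below the line — ₹32,000, ₹66,000; squared poverty gap index (FGT₂) = 0.045927.
Reduction = 0.088251 − 0.045927 = 0.0423.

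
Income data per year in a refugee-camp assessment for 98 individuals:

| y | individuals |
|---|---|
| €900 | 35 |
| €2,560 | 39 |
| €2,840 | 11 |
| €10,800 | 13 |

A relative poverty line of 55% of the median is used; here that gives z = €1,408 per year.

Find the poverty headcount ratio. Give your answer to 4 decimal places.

35 of the 98 individuals have income below €1,408.
H = 35/98 = 0.3571.

0.3571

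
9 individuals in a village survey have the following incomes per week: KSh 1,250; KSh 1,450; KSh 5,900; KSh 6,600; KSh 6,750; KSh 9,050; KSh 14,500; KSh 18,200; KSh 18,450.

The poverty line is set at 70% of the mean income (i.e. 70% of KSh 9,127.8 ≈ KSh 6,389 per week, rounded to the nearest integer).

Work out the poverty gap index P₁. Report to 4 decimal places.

0.1838

Below the line: KSh 1,250, KSh 1,450, KSh 5,900 (q = 3 of N = 9).
Normalized shortfalls: (6389−1250)/6389 = 0.8044; (6389−1450)/6389 = 0.7730; (6389−5900)/6389 = 0.0765.
Sum of shortfalls = 1.653936; P₁ averages over all N: 1.653936 / 9 = 0.1838.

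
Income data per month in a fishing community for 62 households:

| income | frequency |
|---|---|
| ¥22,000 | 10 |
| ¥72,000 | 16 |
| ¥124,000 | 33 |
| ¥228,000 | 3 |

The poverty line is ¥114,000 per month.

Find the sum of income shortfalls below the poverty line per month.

¥1,592,000

Below z: 10×¥22,000, 16×¥72,000 (q = 26 of N = 62).
Individual gaps: 10×(114000−22000) = 920000; 16×(114000−72000) = 672000.
Aggregate gap = ¥1,592,000.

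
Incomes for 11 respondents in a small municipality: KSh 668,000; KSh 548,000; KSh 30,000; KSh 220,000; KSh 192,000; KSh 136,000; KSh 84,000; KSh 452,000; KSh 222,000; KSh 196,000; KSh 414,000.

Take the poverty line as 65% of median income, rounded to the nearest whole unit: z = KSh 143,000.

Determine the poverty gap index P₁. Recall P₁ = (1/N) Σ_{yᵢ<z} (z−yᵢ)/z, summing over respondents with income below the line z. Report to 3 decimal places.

Below z: KSh 30,000, KSh 84,000, KSh 136,000 (q = 3 of N = 11).
Shortfall ratios: (143000−30000)/143000 = 0.7902; (143000−84000)/143000 = 0.4126; (143000−136000)/143000 = 0.0490.
Σ = 1.251748. Dividing by the full population N = 11 gives P₁ = 0.114.

0.114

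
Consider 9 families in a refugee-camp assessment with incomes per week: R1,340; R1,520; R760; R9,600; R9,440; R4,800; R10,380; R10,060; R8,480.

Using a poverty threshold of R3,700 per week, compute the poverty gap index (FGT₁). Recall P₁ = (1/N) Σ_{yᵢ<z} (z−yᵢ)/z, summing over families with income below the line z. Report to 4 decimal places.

Below z: R760, R1,340, R1,520 (q = 3 of N = 9).
Gap ratios (z−y)/z: (3700−760)/3700 = 0.7946; (3700−1340)/3700 = 0.6378; (3700−1520)/3700 = 0.5892.
Σ = 2.021622. Dividing by the full population N = 9 gives P₁ = 0.2246.

0.2246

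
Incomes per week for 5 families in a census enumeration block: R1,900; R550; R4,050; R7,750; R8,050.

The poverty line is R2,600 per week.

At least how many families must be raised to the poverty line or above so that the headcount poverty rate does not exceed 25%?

1

Currently q = 2 of N = 5 are below the line (H = 0.400).
A headcount ratio of at most 25% allows at most ⌊0.25 × 5⌋ = 1 poor families.
So at least 2 − 1 = 1 must be lifted.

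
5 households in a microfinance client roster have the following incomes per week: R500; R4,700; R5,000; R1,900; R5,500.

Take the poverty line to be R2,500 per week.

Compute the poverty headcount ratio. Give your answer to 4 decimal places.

2 of the 5 households have income below R2,500.
H = 2/5 = 0.4000.

0.4000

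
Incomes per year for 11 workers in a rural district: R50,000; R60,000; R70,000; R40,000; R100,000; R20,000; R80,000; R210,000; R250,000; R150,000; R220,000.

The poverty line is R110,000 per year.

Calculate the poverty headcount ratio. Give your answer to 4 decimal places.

0.6364

7 of the 11 workers have income below R110,000.
H = 7/11 = 0.6364.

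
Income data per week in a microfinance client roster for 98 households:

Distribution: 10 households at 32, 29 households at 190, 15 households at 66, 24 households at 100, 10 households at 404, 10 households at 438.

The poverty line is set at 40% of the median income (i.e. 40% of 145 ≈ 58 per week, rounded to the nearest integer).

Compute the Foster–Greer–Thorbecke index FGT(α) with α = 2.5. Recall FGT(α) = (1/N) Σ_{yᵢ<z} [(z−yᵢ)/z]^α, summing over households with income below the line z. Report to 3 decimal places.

Below the line: 10×32 (q = 10 of N = 98).
Normalized shortfalls: (58−32)/58 = 0.4483 (×10).
Raised to α = 2.5: 0.13454 (×10).
Sum = 1.345437; FGT(2.5) = 1.345437 / 98 = 0.014.

0.014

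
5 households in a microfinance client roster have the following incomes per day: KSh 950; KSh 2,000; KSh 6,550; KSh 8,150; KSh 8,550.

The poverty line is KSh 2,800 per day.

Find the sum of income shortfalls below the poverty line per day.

Incomes under z: KSh 950, KSh 2,000 (q = 2 of N = 5).
Individual gaps: 2800−950 = 1850; 2800−2000 = 800.
Aggregate gap = KSh 2,650.

KSh 2,650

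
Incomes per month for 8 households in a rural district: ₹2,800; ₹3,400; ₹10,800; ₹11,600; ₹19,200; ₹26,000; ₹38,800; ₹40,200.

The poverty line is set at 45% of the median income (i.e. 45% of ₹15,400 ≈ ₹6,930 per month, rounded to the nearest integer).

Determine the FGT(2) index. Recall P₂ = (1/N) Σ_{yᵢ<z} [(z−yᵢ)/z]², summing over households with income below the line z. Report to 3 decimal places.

Below z: ₹2,800, ₹3,400 (q = 2 of N = 8).
Relative gaps: (6930−2800)/6930 = 0.5960; (6930−3400)/6930 = 0.5094.
Squared: 0.3552; 0.2595.
Sum = 0.614635; P₂ = 0.614635 / 8 = 0.077.

0.077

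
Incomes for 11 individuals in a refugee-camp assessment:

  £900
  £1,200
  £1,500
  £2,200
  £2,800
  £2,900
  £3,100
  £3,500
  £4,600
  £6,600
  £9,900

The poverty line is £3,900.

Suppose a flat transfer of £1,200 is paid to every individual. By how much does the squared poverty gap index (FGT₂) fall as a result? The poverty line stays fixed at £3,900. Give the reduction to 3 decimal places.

0.124

Before: below the line — £900, £1,200, £1,500, £2,200, £2,800, £2,900, £3,100, £3,500; squared poverty gap index (FGT₂) = 0.16706.
After the £1,200 transfer: below the line — £2,100, £2,400, £2,700, £3,400; squared poverty gap index (FGT₂) = 0.04291.
Reduction = 0.16706 − 0.04291 = 0.124.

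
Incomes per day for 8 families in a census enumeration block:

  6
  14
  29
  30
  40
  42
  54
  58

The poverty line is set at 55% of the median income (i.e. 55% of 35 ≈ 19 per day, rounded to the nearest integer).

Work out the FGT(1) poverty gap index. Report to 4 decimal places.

0.1184

Incomes under z: 6, 14 (q = 2 of N = 8).
Relative gaps: (19−6)/19 = 0.6842; (19−14)/19 = 0.2632.
Σ = 0.947368. Dividing by the full population N = 8 gives P₁ = 0.1184.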